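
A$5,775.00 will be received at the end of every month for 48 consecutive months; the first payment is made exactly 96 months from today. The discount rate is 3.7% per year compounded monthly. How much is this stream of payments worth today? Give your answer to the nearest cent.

Ordinary annuity of 48 payments, first payment at period 96.
Periodic rate r = 0.037/12 per month; n is counted in months.
The ordinary-annuity PV formula values the stream one period before the first payment (period 95); discount that back 95 periods:
PV₀ = 5,775 × [1 − (1+r)^−48] / r × (1+r)^−95 = A$192,050.26

A$192,050.26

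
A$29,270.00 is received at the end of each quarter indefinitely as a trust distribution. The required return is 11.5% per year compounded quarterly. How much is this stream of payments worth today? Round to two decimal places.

A$1,018,086.96

Periodic rate r = 0.115/4 per quarter.
Level perpetuity: PV = PMT / r = 29,270 / (0.115/4) = A$1,018,086.96.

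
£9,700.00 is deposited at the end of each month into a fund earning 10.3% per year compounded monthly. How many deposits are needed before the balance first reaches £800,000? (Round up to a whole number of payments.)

Periodic rate r = 0.103/12 per month; n is counted in months.
Ordinary annuity FV: 800,000 = 9,700 × [((1+r)^n − 1)/r].
(1+r)^n = 1 + 800,000 × r / 9,700, so n = ln(1 + 800,000·r/9,700) / ln(1+r) = 62.63.
Round up to a whole number of payments: n = 63.

63 payments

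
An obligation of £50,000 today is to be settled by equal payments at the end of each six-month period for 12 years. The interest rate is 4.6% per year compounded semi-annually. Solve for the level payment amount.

£2,734.24

Level ordinary annuity; solve PV = PMT × [(1 − (1+r)^−n)/r] for PMT.
Periodic rate r = 0.046/2 per half-year; n is counted in half-years.
With n = 24: PMT = 50,000 / ([(1 − (1+r)^−n)/r]) = £2,734.24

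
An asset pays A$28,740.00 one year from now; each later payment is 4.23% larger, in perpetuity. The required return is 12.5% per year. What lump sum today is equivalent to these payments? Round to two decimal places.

A$347,521.16

Periodic rate r = 0.125 per year.
Growing perpetuity (Gordon): PV = PMT₁ / (r − g) = 28,740 / (r − 0.0423) = A$347,521.16.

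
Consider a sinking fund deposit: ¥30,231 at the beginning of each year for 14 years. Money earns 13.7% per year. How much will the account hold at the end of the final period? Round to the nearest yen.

¥1,263,150

This is an annuity due: 14 deposits of ¥30,231 at the beginning of each year.
Periodic rate r = 0.137 per year.
FV = PMT × [((1+r)^n − 1)/r] × (1+r) = 30,231 × [(1+r)^14 − 1] / r × (1+r) = ¥1,263,150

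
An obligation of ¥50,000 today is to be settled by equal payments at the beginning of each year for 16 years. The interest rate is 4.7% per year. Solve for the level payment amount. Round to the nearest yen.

Level annuity due; solve PV = PMT × [(1 − (1+r)^−n)/r] × (1+r) for PMT.
Periodic rate r = 0.047 per year.
With n = 16: PMT = 50,000 / ([(1 − (1+r)^−n)/r] × (1+r)) = ¥4,313

¥4,313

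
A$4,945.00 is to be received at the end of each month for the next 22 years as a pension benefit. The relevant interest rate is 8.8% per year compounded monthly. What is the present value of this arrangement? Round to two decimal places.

A$576,337.90

This is an ordinary annuity: 264 payments of A$4,945.00 at the end of each month.
Periodic rate r = 0.088/12 per month; n is counted in months.
PV = PMT × [(1 − (1+r)^−n)/r] = 4,945 × [1 − (1+r)^−264] / r = A$576,337.90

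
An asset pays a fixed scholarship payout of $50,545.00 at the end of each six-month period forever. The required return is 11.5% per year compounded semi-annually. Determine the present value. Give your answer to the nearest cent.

$879,043.48

Periodic rate r = 0.115/2 per half-year.
Level perpetuity: PV = PMT / r = 50,545 / (0.115/2) = $879,043.48.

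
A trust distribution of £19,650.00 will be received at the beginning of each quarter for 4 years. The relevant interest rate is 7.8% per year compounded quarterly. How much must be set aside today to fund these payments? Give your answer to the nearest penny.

£273,085.06

This is an annuity due: 16 payments of £19,650.00 at the beginning of each quarter.
Periodic rate r = 0.078/4 per quarter; n is counted in quarters.
PV = PMT × [(1 − (1+r)^−n)/r] × (1+r) = 19,650 × [1 − (1+r)^−16] / r × (1+r) = £273,085.06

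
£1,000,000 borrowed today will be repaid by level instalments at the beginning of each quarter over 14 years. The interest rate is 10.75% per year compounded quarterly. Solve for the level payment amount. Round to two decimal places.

Level annuity due; solve PV = PMT × [(1 − (1+r)^−n)/r] × (1+r) for PMT.
Periodic rate r = 0.1075/4 per quarter; n is counted in quarters.
With n = 56: PMT = 1,000,000 / ([(1 − (1+r)^−n)/r] × (1+r)) = £33,834.14

£33,834.14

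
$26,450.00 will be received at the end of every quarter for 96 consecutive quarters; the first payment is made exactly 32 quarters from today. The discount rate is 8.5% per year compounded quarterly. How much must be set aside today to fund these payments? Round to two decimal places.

Ordinary annuity of 96 payments, first payment at period 32.
Periodic rate r = 0.085/4 per quarter; n is counted in quarters.
The ordinary-annuity PV formula values the stream one period before the first payment (period 31); discount that back 31 periods:
PV₀ = 26,450 × [1 − (1+r)^−96] / r × (1+r)^−31 = $562,435.83

$562,435.83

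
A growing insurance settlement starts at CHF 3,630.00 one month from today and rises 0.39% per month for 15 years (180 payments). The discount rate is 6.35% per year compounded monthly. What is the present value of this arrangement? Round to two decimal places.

Periodic rate r = 0.0635/12 per month; n is counted in months.
Growing ordinary annuity: PV = PMT₁ × [1 − ((1+g)/(1+r))^n] / (r − g) = 3,630 × [1 − ((1+0.0039)/(1+r))^180] / (r − 0.0039) = CHF 575,659.72.

CHF 575,659.72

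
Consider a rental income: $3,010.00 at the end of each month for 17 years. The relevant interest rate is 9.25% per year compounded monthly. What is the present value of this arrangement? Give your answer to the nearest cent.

This is an ordinary annuity: 204 payments of $3,010.00 at the end of each month.
Periodic rate r = 0.0925/12 per month; n is counted in months.
PV = PMT × [(1 − (1+r)^−n)/r] = 3,010 × [1 − (1+r)^−204] / r = $308,960.40

$308,960.40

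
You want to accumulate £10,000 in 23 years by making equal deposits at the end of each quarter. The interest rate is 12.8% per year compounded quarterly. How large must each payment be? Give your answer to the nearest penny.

£18.67

Level ordinary annuity; solve FV = PMT × [((1+r)^n − 1)/r] for PMT.
Periodic rate r = 0.128/4 per quarter; n is counted in quarters.
With n = 92: PMT = 10,000 / ([((1+r)^n − 1)/r]) = £18.67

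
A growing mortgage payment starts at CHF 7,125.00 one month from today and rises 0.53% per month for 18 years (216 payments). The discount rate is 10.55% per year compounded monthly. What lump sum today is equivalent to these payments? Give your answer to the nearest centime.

CHF 1,075,636.71

Periodic rate r = 0.1055/12 per month; n is counted in months.
Growing ordinary annuity: PV = PMT₁ × [1 − ((1+g)/(1+r))^n] / (r − g) = 7,125 × [1 − ((1+0.0053)/(1+r))^216] / (r − 0.0053) = CHF 1,075,636.71.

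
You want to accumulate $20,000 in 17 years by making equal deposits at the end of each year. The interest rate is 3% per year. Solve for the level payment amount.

$919.05

Level ordinary annuity; solve FV = PMT × [((1+r)^n − 1)/r] for PMT.
Periodic rate r = 0.03 per year.
With n = 17: PMT = 20,000 / ([((1+r)^n − 1)/r]) = $919.05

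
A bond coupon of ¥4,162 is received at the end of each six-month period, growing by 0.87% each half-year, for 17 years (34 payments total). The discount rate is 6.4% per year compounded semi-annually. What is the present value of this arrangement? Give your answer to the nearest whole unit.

¥96,451

Periodic rate r = 0.064/2 per half-year; n is counted in half-years.
Growing ordinary annuity: PV = PMT₁ × [1 − ((1+g)/(1+r))^n] / (r − g) = 4,162 × [1 − ((1+0.0087)/(1+r))^34] / (r − 0.0087) = ¥96,451.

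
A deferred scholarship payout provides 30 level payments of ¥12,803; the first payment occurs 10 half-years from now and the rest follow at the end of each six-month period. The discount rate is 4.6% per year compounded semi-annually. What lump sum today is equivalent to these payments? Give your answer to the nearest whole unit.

Ordinary annuity of 30 payments, first payment at period 10.
Periodic rate r = 0.046/2 per half-year; n is counted in half-years.
The ordinary-annuity PV formula values the stream one period before the first payment (period 9); discount that back 9 periods:
PV₀ = 12,803 × [1 − (1+r)^−30] / r × (1+r)^−9 = ¥224,316

¥224,316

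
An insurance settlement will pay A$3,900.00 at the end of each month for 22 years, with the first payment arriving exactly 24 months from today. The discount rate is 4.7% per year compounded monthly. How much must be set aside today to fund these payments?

Ordinary annuity of 264 payments, first payment at period 24.
Periodic rate r = 0.047/12 per month; n is counted in months.
The ordinary-annuity PV formula values the stream one period before the first payment (period 23); discount that back 23 periods:
PV₀ = 3,900 × [1 − (1+r)^−264] / r × (1+r)^−23 = A$585,847.77

A$585,847.77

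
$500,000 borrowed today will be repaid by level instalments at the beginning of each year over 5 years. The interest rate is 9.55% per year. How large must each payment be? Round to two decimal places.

Level annuity due; solve PV = PMT × [(1 − (1+r)^−n)/r] × (1+r) for PMT.
Periodic rate r = 0.0955 per year.
With n = 5: PMT = 500,000 / ([(1 − (1+r)^−n)/r] × (1+r)) = $119,019.51

$119,019.51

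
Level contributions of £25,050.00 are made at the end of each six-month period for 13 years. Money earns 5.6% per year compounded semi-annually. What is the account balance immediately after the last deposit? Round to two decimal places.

£939,658.47

This is an ordinary annuity: 26 deposits of £25,050.00 at the end of each six-month period.
Periodic rate r = 0.056/2 per half-year; n is counted in half-years.
FV = PMT × [((1+r)^n − 1)/r] = 25,050 × [(1+r)^26 − 1] / r = £939,658.47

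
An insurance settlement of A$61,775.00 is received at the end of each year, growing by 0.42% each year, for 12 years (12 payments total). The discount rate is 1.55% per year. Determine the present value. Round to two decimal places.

A$686,925.48

Periodic rate r = 0.0155 per year.
Growing ordinary annuity: PV = PMT₁ × [1 − ((1+g)/(1+r))^n] / (r − g) = 61,775 × [1 − ((1+0.0042)/(1+r))^12] / (r − 0.0042) = A$686,925.48.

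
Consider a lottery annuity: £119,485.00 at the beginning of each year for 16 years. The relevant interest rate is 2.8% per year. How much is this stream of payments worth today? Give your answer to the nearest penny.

This is an annuity due: 16 payments of £119,485.00 at the beginning of each year.
Periodic rate r = 0.028 per year.
PV = PMT × [(1 − (1+r)^−n)/r] × (1+r) = 119,485 × [1 − (1+r)^−16] / r × (1+r) = £1,566,744.56

£1,566,744.56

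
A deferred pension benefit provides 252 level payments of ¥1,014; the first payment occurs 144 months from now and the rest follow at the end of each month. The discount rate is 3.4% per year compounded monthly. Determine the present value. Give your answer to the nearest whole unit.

Ordinary annuity of 252 payments, first payment at period 144.
Periodic rate r = 0.034/12 per month; n is counted in months.
The ordinary-annuity PV formula values the stream one period before the first payment (period 143); discount that back 143 periods:
PV₀ = 1,014 × [1 − (1+r)^−252] / r × (1+r)^−143 = ¥121,744

¥121,744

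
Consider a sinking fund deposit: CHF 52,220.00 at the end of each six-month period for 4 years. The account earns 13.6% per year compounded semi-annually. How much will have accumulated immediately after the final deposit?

CHF 531,923.00

This is an ordinary annuity: 8 deposits of CHF 52,220.00 at the end of each six-month period.
Periodic rate r = 0.136/2 per half-year; n is counted in half-years.
FV = PMT × [((1+r)^n − 1)/r] = 52,220 × [(1+r)^8 − 1] / r = CHF 531,923.00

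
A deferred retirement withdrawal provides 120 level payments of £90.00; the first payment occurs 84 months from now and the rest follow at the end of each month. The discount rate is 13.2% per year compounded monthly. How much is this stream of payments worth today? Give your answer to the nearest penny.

Ordinary annuity of 120 payments, first payment at period 84.
Periodic rate r = 0.132/12 per month; n is counted in months.
The ordinary-annuity PV formula values the stream one period before the first payment (period 83); discount that back 83 periods:
PV₀ = 90 × [1 − (1+r)^−120] / r × (1+r)^−83 = £2,412.02

£2,412.02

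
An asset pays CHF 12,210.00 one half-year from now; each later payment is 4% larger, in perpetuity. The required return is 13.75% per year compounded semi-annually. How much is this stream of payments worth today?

CHF 424,695.65

Periodic rate r = 0.1375/2 per half-year.
Growing perpetuity (Gordon): PV = PMT₁ / (r − g) = 12,210 / (r − 0.04) = CHF 424,695.65.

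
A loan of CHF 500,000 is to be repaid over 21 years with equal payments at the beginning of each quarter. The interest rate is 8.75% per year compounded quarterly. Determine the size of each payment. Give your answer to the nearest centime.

Level annuity due; solve PV = PMT × [(1 − (1+r)^−n)/r] × (1+r) for PMT.
Periodic rate r = 0.0875/4 per quarter; n is counted in quarters.
With n = 84: PMT = 500,000 / ([(1 − (1+r)^−n)/r] × (1+r)) = CHF 12,778.62

CHF 12,778.62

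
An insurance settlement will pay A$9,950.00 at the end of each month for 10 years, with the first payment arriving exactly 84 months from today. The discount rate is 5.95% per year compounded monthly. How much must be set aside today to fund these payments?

A$595,818.44

Ordinary annuity of 120 payments, first payment at period 84.
Periodic rate r = 0.0595/12 per month; n is counted in months.
The ordinary-annuity PV formula values the stream one period before the first payment (period 83); discount that back 83 periods:
PV₀ = 9,950 × [1 − (1+r)^−120] / r × (1+r)^−83 = A$595,818.44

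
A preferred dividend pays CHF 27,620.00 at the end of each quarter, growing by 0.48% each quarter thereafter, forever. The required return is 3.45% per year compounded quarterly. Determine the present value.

Periodic rate r = 0.0345/4 per quarter.
Growing perpetuity (Gordon): PV = PMT₁ / (r − g) = 27,620 / (r − 0.0048) = CHF 7,220,915.03.

CHF 7,220,915.03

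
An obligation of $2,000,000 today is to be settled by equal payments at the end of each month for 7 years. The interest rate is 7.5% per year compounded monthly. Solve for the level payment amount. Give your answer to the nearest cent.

$30,676.55

Level ordinary annuity; solve PV = PMT × [(1 − (1+r)^−n)/r] for PMT.
Periodic rate r = 0.075/12 per month; n is counted in months.
With n = 84: PMT = 2,000,000 / ([(1 − (1+r)^−n)/r]) = $30,676.55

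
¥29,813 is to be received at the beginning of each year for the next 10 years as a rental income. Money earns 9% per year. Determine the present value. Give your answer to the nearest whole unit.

This is an annuity due: 10 payments of ¥29,813 at the beginning of each year.
Periodic rate r = 0.09 per year.
PV = PMT × [(1 − (1+r)^−n)/r] × (1+r) = 29,813 × [1 − (1+r)^−10] / r × (1+r) = ¥208,549

¥208,549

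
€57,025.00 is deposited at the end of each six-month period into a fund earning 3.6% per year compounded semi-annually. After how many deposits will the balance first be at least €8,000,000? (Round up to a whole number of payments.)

71 payments

Periodic rate r = 0.036/2 per half-year; n is counted in half-years.
Ordinary annuity FV: 8,000,000 = 57,025 × [((1+r)^n − 1)/r].
(1+r)^n = 1 + 8,000,000 × r / 57,025, so n = ln(1 + 8,000,000·r/57,025) / ln(1+r) = 70.62.
Round up to a whole number of payments: n = 71.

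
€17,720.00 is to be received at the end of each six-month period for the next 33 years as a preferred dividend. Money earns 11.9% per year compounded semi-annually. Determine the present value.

€291,249.39

This is an ordinary annuity: 66 payments of €17,720.00 at the end of each six-month period.
Periodic rate r = 0.119/2 per half-year; n is counted in half-years.
PV = PMT × [(1 − (1+r)^−n)/r] = 17,720 × [1 − (1+r)^−66] / r = €291,249.39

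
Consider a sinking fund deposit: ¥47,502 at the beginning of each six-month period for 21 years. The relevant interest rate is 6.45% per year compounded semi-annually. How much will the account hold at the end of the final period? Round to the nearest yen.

¥4,246,336

This is an annuity due: 42 deposits of ¥47,502 at the beginning of each six-month period.
Periodic rate r = 0.0645/2 per half-year; n is counted in half-years.
FV = PMT × [((1+r)^n − 1)/r] × (1+r) = 47,502 × [(1+r)^42 − 1] / r × (1+r) = ¥4,246,336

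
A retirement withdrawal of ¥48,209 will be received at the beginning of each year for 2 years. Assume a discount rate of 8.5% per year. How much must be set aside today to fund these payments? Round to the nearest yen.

This is an annuity due: 2 payments of ¥48,209 at the beginning of each year.
Periodic rate r = 0.085 per year.
PV = PMT × [(1 − (1+r)^−n)/r] × (1+r) = 48,209 × [1 − (1+r)^−2] / r × (1+r) = ¥92,641

¥92,641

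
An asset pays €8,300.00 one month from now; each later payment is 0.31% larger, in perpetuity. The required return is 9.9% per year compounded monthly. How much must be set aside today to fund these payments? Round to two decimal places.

€1,611,650.49

Periodic rate r = 0.099/12 per month.
Growing perpetuity (Gordon): PV = PMT₁ / (r − g) = 8,300 / (r − 0.0031) = €1,611,650.49.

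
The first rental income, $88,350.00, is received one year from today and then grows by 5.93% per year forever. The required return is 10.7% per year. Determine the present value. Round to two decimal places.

Periodic rate r = 0.107 per year.
Growing perpetuity (Gordon): PV = PMT₁ / (r − g) = 88,350 / (r − 0.0593) = $1,852,201.26.

$1,852,201.26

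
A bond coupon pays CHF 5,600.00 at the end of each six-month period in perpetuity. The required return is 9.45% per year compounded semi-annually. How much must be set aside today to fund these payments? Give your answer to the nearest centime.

CHF 118,518.52

Periodic rate r = 0.0945/2 per half-year.
Level perpetuity: PV = PMT / r = 5,600 / (0.0945/2) = CHF 118,518.52.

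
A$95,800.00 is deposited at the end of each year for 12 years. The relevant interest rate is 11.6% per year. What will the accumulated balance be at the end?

This is an ordinary annuity: 12 deposits of A$95,800.00 at the end of each year.
Periodic rate r = 0.116 per year.
FV = PMT × [((1+r)^n − 1)/r] = 95,800 × [(1+r)^12 − 1] / r = A$2,256,458.86

A$2,256,458.86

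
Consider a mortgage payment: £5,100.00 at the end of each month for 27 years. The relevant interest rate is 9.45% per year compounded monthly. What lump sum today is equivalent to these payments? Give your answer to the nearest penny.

£596,620.52

This is an ordinary annuity: 324 payments of £5,100.00 at the end of each month.
Periodic rate r = 0.0945/12 per month; n is counted in months.
PV = PMT × [(1 − (1+r)^−n)/r] = 5,100 × [1 − (1+r)^−324] / r = £596,620.52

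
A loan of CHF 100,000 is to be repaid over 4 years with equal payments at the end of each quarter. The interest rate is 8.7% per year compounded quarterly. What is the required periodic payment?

Level ordinary annuity; solve PV = PMT × [(1 − (1+r)^−n)/r] for PMT.
Periodic rate r = 0.087/4 per quarter; n is counted in quarters.
With n = 16: PMT = 100,000 / ([(1 − (1+r)^−n)/r]) = CHF 7,467.50

CHF 7,467.50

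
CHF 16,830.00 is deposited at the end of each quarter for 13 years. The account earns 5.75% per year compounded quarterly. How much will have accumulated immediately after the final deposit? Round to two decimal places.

CHF 1,288,453.32

This is an ordinary annuity: 52 deposits of CHF 16,830.00 at the end of each quarter.
Periodic rate r = 0.0575/4 per quarter; n is counted in quarters.
FV = PMT × [((1+r)^n − 1)/r] = 16,830 × [(1+r)^52 − 1] / r = CHF 1,288,453.32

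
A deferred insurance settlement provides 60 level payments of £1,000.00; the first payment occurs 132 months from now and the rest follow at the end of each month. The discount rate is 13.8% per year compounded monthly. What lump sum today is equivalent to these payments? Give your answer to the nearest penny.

£9,652.55

Ordinary annuity of 60 payments, first payment at period 132.
Periodic rate r = 0.138/12 per month; n is counted in months.
The ordinary-annuity PV formula values the stream one period before the first payment (period 131); discount that back 131 periods:
PV₀ = 1,000 × [1 − (1+r)^−60] / r × (1+r)^−131 = £9,652.55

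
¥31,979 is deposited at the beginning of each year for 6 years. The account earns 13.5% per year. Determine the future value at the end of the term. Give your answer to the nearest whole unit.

This is an annuity due: 6 deposits of ¥31,979 at the beginning of each year.
Periodic rate r = 0.135 per year.
FV = PMT × [((1+r)^n − 1)/r] × (1+r) = 31,979 × [(1+r)^6 − 1] / r × (1+r) = ¥305,920

¥305,920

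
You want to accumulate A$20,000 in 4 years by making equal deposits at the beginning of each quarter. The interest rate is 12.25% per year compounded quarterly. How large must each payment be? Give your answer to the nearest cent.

A$958.00

Level annuity due; solve FV = PMT × [((1+r)^n − 1)/r] × (1+r) for PMT.
Periodic rate r = 0.1225/4 per quarter; n is counted in quarters.
With n = 16: PMT = 20,000 / ([((1+r)^n − 1)/r] × (1+r)) = A$958.00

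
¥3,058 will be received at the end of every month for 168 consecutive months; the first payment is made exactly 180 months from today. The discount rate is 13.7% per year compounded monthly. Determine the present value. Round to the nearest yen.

¥29,894

Ordinary annuity of 168 payments, first payment at period 180.
Periodic rate r = 0.137/12 per month; n is counted in months.
The ordinary-annuity PV formula values the stream one period before the first payment (period 179); discount that back 179 periods:
PV₀ = 3,058 × [1 − (1+r)^−168] / r × (1+r)^−179 = ¥29,894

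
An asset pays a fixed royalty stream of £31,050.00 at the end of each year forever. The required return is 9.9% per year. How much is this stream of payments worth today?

Periodic rate r = 0.099 per year.
Level perpetuity: PV = PMT / r = 31,050 / (0.099) = £313,636.36.

£313,636.36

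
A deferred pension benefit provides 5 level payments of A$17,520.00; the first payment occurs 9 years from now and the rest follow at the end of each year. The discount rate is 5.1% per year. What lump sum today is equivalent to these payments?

Ordinary annuity of 5 payments, first payment at period 9.
Periodic rate r = 0.051 per year.
The ordinary-annuity PV formula values the stream one period before the first payment (period 8); discount that back 8 periods:
PV₀ = 17,520 × [1 − (1+r)^−5] / r × (1+r)^−8 = A$50,809.89

A$50,809.89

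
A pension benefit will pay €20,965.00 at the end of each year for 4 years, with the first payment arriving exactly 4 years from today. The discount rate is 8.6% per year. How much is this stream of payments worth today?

€53,497.88

Ordinary annuity of 4 payments, first payment at period 4.
Periodic rate r = 0.086 per year.
The ordinary-annuity PV formula values the stream one period before the first payment (period 3); discount that back 3 periods:
PV₀ = 20,965 × [1 − (1+r)^−4] / r × (1+r)^−3 = €53,497.88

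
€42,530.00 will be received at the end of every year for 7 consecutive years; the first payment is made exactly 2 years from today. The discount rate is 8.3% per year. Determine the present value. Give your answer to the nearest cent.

Ordinary annuity of 7 payments, first payment at period 2.
Periodic rate r = 0.083 per year.
The ordinary-annuity PV formula values the stream one period before the first payment (period 1); discount that back 1 periods:
PV₀ = 42,530 × [1 − (1+r)^−7] / r × (1+r)^−1 = €202,375.89

€202,375.89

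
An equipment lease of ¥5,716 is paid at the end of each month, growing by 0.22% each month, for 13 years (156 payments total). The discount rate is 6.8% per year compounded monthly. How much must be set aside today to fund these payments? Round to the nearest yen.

¥686,716

Periodic rate r = 0.068/12 per month; n is counted in months.
Growing ordinary annuity: PV = PMT₁ × [1 − ((1+g)/(1+r))^n] / (r − g) = 5,716 × [1 − ((1+0.0022)/(1+r))^156] / (r − 0.0022) = ¥686,716.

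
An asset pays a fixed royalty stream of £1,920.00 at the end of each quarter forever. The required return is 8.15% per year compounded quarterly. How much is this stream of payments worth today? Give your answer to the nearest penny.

£94,233.13

Periodic rate r = 0.0815/4 per quarter.
Level perpetuity: PV = PMT / r = 1,920 / (0.0815/4) = £94,233.13.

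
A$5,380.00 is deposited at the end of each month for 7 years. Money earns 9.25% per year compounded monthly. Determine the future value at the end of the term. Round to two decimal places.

This is an ordinary annuity: 84 deposits of A$5,380.00 at the end of each month.
Periodic rate r = 0.0925/12 per month; n is counted in months.
FV = PMT × [((1+r)^n − 1)/r] = 5,380 × [(1+r)^84 − 1] / r = A$632,352.83

A$632,352.83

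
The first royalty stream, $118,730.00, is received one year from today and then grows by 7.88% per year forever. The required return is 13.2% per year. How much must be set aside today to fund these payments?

$2,231,766.92

Periodic rate r = 0.132 per year.
Growing perpetuity (Gordon): PV = PMT₁ / (r − g) = 118,730 / (r − 0.0788) = $2,231,766.92.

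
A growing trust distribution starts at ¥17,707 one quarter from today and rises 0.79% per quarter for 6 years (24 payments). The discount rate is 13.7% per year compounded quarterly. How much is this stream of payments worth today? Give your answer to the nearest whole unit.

¥310,274

Periodic rate r = 0.137/4 per quarter; n is counted in quarters.
Growing ordinary annuity: PV = PMT₁ × [1 − ((1+g)/(1+r))^n] / (r − g) = 17,707 × [1 − ((1+0.0079)/(1+r))^24] / (r − 0.0079) = ¥310,274.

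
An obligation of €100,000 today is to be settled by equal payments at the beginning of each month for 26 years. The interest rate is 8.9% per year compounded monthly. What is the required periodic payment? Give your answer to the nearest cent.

Level annuity due; solve PV = PMT × [(1 − (1+r)^−n)/r] × (1+r) for PMT.
Periodic rate r = 0.089/12 per month; n is counted in months.
With n = 312: PMT = 100,000 / ([(1 − (1+r)^−n)/r] × (1+r)) = €817.75

€817.75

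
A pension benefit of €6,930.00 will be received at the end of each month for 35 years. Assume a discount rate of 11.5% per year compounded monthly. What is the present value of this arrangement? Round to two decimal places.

€709,962.91

This is an ordinary annuity: 420 payments of €6,930.00 at the end of each month.
Periodic rate r = 0.115/12 per month; n is counted in months.
PV = PMT × [(1 − (1+r)^−n)/r] = 6,930 × [1 − (1+r)^−420] / r = €709,962.91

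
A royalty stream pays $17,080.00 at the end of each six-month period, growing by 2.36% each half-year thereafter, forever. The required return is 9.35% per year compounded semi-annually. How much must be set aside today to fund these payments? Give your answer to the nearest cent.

Periodic rate r = 0.0935/2 per half-year.
Growing perpetuity (Gordon): PV = PMT₁ / (r − g) = 17,080 / (r − 0.0236) = $737,796.98.

$737,796.98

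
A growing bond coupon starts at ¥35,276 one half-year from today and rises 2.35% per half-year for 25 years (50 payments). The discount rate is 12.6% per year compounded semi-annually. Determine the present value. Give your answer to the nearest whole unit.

¥758,598

Periodic rate r = 0.126/2 per half-year; n is counted in half-years.
Growing ordinary annuity: PV = PMT₁ × [1 − ((1+g)/(1+r))^n] / (r − g) = 35,276 × [1 − ((1+0.0235)/(1+r))^50] / (r − 0.0235) = ¥758,598.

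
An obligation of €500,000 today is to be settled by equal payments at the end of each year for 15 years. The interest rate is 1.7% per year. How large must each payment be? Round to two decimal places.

Level ordinary annuity; solve PV = PMT × [(1 − (1+r)^−n)/r] for PMT.
Periodic rate r = 0.017 per year.
With n = 15: PMT = 500,000 / ([(1 − (1+r)^−n)/r]) = €38,044.79

€38,044.79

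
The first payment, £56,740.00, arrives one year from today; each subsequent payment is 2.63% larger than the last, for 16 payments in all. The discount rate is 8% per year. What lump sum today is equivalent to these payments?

£589,387.79

Periodic rate r = 0.08 per year.
Growing ordinary annuity: PV = PMT₁ × [1 − ((1+g)/(1+r))^n] / (r − g) = 56,740 × [1 − ((1+0.0263)/(1+r))^16] / (r − 0.0263) = £589,387.79.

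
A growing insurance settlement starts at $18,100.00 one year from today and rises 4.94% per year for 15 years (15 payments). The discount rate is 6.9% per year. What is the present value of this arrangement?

$223,832.30

Periodic rate r = 0.069 per year.
Growing ordinary annuity: PV = PMT₁ × [1 − ((1+g)/(1+r))^n] / (r − g) = 18,100 × [1 − ((1+0.0494)/(1+r))^15] / (r − 0.0494) = $223,832.30.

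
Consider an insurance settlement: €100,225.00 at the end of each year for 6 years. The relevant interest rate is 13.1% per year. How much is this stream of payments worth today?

This is an ordinary annuity: 6 payments of €100,225.00 at the end of each year.
Periodic rate r = 0.131 per year.
PV = PMT × [(1 − (1+r)^−n)/r] = 100,225 × [1 − (1+r)^−6] / r = €399,541.19

€399,541.19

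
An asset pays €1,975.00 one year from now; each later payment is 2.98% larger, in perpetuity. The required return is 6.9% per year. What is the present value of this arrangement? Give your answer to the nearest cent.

€50,382.65

Periodic rate r = 0.069 per year.
Growing perpetuity (Gordon): PV = PMT₁ / (r − g) = 1,975 / (r − 0.0298) = €50,382.65.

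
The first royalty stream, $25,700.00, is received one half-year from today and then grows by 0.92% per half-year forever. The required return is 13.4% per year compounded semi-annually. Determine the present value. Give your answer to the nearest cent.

$444,636.68

Periodic rate r = 0.134/2 per half-year.
Growing perpetuity (Gordon): PV = PMT₁ / (r − g) = 25,700 / (r − 0.0092) = $444,636.68.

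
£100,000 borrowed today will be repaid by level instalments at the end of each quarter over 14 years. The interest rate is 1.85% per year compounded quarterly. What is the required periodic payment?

£2,031.04

Level ordinary annuity; solve PV = PMT × [(1 − (1+r)^−n)/r] for PMT.
Periodic rate r = 0.0185/4 per quarter; n is counted in quarters.
With n = 56: PMT = 100,000 / ([(1 − (1+r)^−n)/r]) = £2,031.04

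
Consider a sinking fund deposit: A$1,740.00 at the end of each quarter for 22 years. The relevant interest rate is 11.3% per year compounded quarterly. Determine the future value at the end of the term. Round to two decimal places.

A$653,262.14

This is an ordinary annuity: 88 deposits of A$1,740.00 at the end of each quarter.
Periodic rate r = 0.113/4 per quarter; n is counted in quarters.
FV = PMT × [((1+r)^n − 1)/r] = 1,740 × [(1+r)^88 − 1] / r = A$653,262.14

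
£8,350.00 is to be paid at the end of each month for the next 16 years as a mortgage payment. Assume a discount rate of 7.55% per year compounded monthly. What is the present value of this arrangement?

This is an ordinary annuity: 192 payments of £8,350.00 at the end of each month.
Periodic rate r = 0.0755/12 per month; n is counted in months.
PV = PMT × [(1 − (1+r)^−n)/r] = 8,350 × [1 − (1+r)^−192] / r = £929,103.32

£929,103.32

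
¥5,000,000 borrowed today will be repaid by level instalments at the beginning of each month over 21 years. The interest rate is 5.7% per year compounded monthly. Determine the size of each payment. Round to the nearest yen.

¥33,911

Level annuity due; solve PV = PMT × [(1 − (1+r)^−n)/r] × (1+r) for PMT.
Periodic rate r = 0.057/12 per month; n is counted in months.
With n = 252: PMT = 5,000,000 / ([(1 − (1+r)^−n)/r] × (1+r)) = ¥33,911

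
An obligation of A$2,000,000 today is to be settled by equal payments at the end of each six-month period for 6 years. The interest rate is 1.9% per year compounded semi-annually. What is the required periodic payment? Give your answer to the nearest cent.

Level ordinary annuity; solve PV = PMT × [(1 − (1+r)^−n)/r] for PMT.
Periodic rate r = 0.019/2 per half-year; n is counted in half-years.
With n = 12: PMT = 2,000,000 / ([(1 − (1+r)^−n)/r]) = A$177,136.70

A$177,136.70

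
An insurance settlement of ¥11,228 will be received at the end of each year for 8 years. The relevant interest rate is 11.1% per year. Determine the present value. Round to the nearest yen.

This is an ordinary annuity: 8 payments of ¥11,228 at the end of each year.
Periodic rate r = 0.111 per year.
PV = PMT × [(1 − (1+r)^−n)/r] = 11,228 × [1 − (1+r)^−8] / r = ¥57,575

¥57,575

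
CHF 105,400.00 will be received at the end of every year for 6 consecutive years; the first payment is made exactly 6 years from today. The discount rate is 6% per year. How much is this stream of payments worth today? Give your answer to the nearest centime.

Ordinary annuity of 6 payments, first payment at period 6.
Periodic rate r = 0.06 per year.
The ordinary-annuity PV formula values the stream one period before the first payment (period 5); discount that back 5 periods:
PV₀ = 105,400 × [1 − (1+r)^−6] / r × (1+r)^−5 = CHF 387,293.44

CHF 387,293.44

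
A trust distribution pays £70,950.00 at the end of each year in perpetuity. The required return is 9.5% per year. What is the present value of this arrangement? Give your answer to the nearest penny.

Periodic rate r = 0.095 per year.
Level perpetuity: PV = PMT / r = 70,950 / (0.095) = £746,842.11.

£746,842.11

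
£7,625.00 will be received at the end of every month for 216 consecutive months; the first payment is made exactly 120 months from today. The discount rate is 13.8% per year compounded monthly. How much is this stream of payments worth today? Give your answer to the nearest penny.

Ordinary annuity of 216 payments, first payment at period 120.
Periodic rate r = 0.138/12 per month; n is counted in months.
The ordinary-annuity PV formula values the stream one period before the first payment (period 119); discount that back 119 periods:
PV₀ = 7,625 × [1 − (1+r)^−216] / r × (1+r)^−119 = £155,672.73

£155,672.73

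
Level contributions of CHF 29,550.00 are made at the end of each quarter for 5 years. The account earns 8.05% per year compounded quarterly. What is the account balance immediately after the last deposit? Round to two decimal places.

CHF 718,881.63

This is an ordinary annuity: 20 deposits of CHF 29,550.00 at the end of each quarter.
Periodic rate r = 0.0805/4 per quarter; n is counted in quarters.
FV = PMT × [((1+r)^n − 1)/r] = 29,550 × [(1+r)^20 − 1] / r = CHF 718,881.63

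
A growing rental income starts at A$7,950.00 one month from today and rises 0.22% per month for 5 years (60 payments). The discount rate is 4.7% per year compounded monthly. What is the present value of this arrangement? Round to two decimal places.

A$451,944.50

Periodic rate r = 0.047/12 per month; n is counted in months.
Growing ordinary annuity: PV = PMT₁ × [1 − ((1+g)/(1+r))^n] / (r − g) = 7,950 × [1 − ((1+0.0022)/(1+r))^60] / (r − 0.0022) = A$451,944.50.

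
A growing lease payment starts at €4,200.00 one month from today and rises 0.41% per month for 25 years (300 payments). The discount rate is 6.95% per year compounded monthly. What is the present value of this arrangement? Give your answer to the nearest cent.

Periodic rate r = 0.0695/12 per month; n is counted in months.
Growing ordinary annuity: PV = PMT₁ × [1 − ((1+g)/(1+r))^n] / (r − g) = 4,200 × [1 − ((1+0.0041)/(1+r))^300] / (r − 0.0041) = €984,403.64.

€984,403.64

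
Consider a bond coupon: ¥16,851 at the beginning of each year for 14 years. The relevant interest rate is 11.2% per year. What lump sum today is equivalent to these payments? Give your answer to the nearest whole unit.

This is an annuity due: 14 payments of ¥16,851 at the beginning of each year.
Periodic rate r = 0.112 per year.
PV = PMT × [(1 − (1+r)^−n)/r] × (1+r) = 16,851 × [1 − (1+r)^−14] / r × (1+r) = ¥129,458

¥129,458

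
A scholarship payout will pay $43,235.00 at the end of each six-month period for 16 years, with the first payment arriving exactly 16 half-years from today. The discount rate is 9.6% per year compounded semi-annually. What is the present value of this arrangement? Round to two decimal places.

Ordinary annuity of 32 payments, first payment at period 16.
Periodic rate r = 0.096/2 per half-year; n is counted in half-years.
The ordinary-annuity PV formula values the stream one period before the first payment (period 15); discount that back 15 periods:
PV₀ = 43,235 × [1 − (1+r)^−32] / r × (1+r)^−15 = $346,383.75

$346,383.75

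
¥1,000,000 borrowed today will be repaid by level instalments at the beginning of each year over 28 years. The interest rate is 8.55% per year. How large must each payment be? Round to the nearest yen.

Level annuity due; solve PV = PMT × [(1 − (1+r)^−n)/r] × (1+r) for PMT.
Periodic rate r = 0.0855 per year.
With n = 28: PMT = 1,000,000 / ([(1 − (1+r)^−n)/r] × (1+r)) = ¥87,570

¥87,570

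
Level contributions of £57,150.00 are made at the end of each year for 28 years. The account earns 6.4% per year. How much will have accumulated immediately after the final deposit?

This is an ordinary annuity: 28 deposits of £57,150.00 at the end of each year.
Periodic rate r = 0.064 per year.
FV = PMT × [((1+r)^n − 1)/r] = 57,150 × [(1+r)^28 − 1] / r = £4,179,295.18

£4,179,295.18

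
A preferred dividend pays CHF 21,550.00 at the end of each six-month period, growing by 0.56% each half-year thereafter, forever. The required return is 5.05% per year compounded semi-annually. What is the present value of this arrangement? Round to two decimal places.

CHF 1,096,692.11

Periodic rate r = 0.0505/2 per half-year.
Growing perpetuity (Gordon): PV = PMT₁ / (r − g) = 21,550 / (r − 0.0056) = CHF 1,096,692.11.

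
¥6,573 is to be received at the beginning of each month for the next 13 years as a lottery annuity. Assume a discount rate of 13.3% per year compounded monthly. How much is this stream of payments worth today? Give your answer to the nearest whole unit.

¥492,198

This is an annuity due: 156 payments of ¥6,573 at the beginning of each month.
Periodic rate r = 0.133/12 per month; n is counted in months.
PV = PMT × [(1 − (1+r)^−n)/r] × (1+r) = 6,573 × [1 − (1+r)^−156] / r × (1+r) = ¥492,198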